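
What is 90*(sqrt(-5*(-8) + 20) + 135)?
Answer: 12150 + 180*sqrt(15) ≈ 12847.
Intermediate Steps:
90*(sqrt(-5*(-8) + 20) + 135) = 90*(sqrt(40 + 20) + 135) = 90*(sqrt(60) + 135) = 90*(2*sqrt(15) + 135) = 90*(135 + 2*sqrt(15)) = 12150 + 180*sqrt(15)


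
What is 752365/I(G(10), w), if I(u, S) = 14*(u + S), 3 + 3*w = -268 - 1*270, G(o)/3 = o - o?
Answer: -2257095/7574 ≈ -298.01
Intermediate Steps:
G(o) = 0 (G(o) = 3*(o - o) = 3*0 = 0)
w = -541/3 (w = -1 + (-268 - 1*270)/3 = -1 + (-268 - 270)/3 = -1 + (⅓)*(-538) = -1 - 538/3 = -541/3 ≈ -180.33)
I(u, S) = 14*S + 14*u (I(u, S) = 14*(S + u) = 14*S + 14*u)
752365/I(G(10), w) = 752365/(14*(-541/3) + 14*0) = 752365/(-7574/3 + 0) = 752365/(-7574/3) = 752365*(-3/7574) = -2257095/7574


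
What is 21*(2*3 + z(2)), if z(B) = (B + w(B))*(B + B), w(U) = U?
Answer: 462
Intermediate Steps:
z(B) = 4*B² (z(B) = (B + B)*(B + B) = (2*B)*(2*B) = 4*B²)
21*(2*3 + z(2)) = 21*(2*3 + 4*2²) = 21*(6 + 4*4) = 21*(6 + 16) = 21*22 = 462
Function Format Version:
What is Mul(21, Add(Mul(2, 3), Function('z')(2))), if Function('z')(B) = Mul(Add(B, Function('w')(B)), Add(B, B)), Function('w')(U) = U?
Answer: 462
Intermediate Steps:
Function('z')(B) = Mul(4, Pow(B, 2)) (Function('z')(B) = Mul(Add(B, B), Add(B, B)) = Mul(Mul(2, B), Mul(2, B)) = Mul(4, Pow(B, 2)))
Mul(21, Add(Mul(2, 3), Function('z')(2))) = Mul(21, Add(Mul(2, 3), Mul(4, Pow(2, 2)))) = Mul(21, Add(6, Mul(4, 4))) = Mul(21, Add(6, 16)) = Mul(21, 22) = 462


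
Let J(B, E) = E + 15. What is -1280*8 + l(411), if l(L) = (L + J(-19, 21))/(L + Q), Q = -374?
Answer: -378433/37 ≈ -10228.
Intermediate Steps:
J(B, E) = 15 + E
l(L) = (36 + L)/(-374 + L) (l(L) = (L + (15 + 21))/(L - 374) = (L + 36)/(-374 + L) = (36 + L)/(-374 + L))
-1280*8 + l(411) = -1280*8 + (36 + 411)/(-374 + 411) = -10240 + 447/37 = -378433/37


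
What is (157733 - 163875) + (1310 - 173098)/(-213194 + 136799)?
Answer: -469046302/76395 ≈ -6139.8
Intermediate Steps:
(157733 - 163875) + (1310 - 173098)/(-213194 + 136799) = -6142 - 171788/(-76395) = -6142 - 171788*(-1/76395) = -6142 + 171788/76395 = -469046302/76395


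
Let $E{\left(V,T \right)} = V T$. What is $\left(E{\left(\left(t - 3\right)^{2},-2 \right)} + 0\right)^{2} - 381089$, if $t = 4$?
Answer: $-381085$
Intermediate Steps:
$E{\left(V,T \right)} = T V$
$\left(E{\left(\left(t - 3\right)^{2},-2 \right)} + 0\right)^{2} - 381089 = \left(- 2 \left(4 - 3\right)^{2} + 0\right)^{2} - 381089 = \left(- 2 \cdot 1^{2} + 0\right)^{2} - 381089 = \left(\left(-2\right) 1 + 0\right)^{2} - 381089 = \left(-2 + 0\right)^{2} - 381089 = \left(-2\right)^{2} - 381089 = 4 - 381089 = -381085$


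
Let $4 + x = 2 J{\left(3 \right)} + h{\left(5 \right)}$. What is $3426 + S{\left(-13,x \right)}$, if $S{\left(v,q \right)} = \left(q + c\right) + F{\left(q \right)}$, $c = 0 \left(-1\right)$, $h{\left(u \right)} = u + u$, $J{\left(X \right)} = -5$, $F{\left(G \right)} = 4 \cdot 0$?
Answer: $3422$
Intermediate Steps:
$F{\left(G \right)} = 0$
$h{\left(u \right)} = 2 u$
$c = 0$
$x = -4$ ($x = -4 + \left(2 \left(-5\right) + 2 \cdot 5\right) = -4 + \left(-10 + 10\right) = -4 + 0 = -4$)
$S{\left(v,q \right)} = q$ ($S{\left(v,q \right)} = \left(q + 0\right) + 0 = q + 0 = q$)
$3426 + S{\left(-13,x \right)} = 3426 - 4 = 3422$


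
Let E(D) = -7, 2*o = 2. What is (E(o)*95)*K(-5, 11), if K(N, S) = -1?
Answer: 665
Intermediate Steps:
o = 1 (o = (½)*2 = 1)
(E(o)*95)*K(-5, 11) = -7*95*(-1) = -665*(-1) = 665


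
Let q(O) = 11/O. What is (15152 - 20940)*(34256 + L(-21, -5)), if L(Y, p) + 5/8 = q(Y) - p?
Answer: -8328432785/42 ≈ -1.9830e+8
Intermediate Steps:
L(Y, p) = -5/8 - p + 11/Y (L(Y, p) = -5/8 + (11/Y - p) = -5/8 + (-p + 11/Y) = -5/8 - p + 11/Y)
(15152 - 20940)*(34256 + L(-21, -5)) = (15152 - 20940)*(34256 + (-5/8 - 1*(-5) + 11/(-21))) = -5788*(34256 + (-5/8 + 5 + 11*(-1/21))) = -5788*(34256 + (-5/8 + 5 - 11/21)) = -5788*(34256 + 647/168) = -5788*5755655/168 = -8328432785/42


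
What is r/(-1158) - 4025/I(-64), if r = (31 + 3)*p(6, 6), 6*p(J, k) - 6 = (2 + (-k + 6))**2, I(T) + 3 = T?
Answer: 6985730/116379 ≈ 60.026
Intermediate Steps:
I(T) = -3 + T
p(J, k) = 1 + (8 - k)**2/6 (p(J, k) = 1 + (2 + (-k + 6))**2/6 = 1 + (2 + (6 - k))**2/6 = 1 + (8 - k)**2/6)
r = 170/3 (r = (31 + 3)*(1 + (-8 + 6)**2/6) = 34*(1 + (1/6)*(-2)**2) = 34*(1 + (1/6)*4) = 34*(1 + 2/3) = 34*(5/3) = 170/3 ≈ 56.667)
r/(-1158) - 4025/I(-64) = (170/3)/(-1158) - 4025/(-3 - 64) = (170/3)*(-1/1158) - 4025/(-67) = -85/1737 - 4025*(-1/67) = -85/1737 + 4025/67 = 6985730/116379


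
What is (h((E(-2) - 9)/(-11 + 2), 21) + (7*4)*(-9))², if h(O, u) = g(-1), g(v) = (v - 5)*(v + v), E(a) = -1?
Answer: 57600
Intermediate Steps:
g(v) = 2*v*(-5 + v) (g(v) = (-5 + v)*(2*v) = 2*v*(-5 + v))
h(O, u) = 12 (h(O, u) = 2*(-1)*(-5 - 1) = 2*(-1)*(-6) = 12)
(h((E(-2) - 9)/(-11 + 2), 21) + (7*4)*(-9))² = (12 + (7*4)*(-9))² = (12 + 28*(-9))² = (12 - 252)² = (-240)² = 57600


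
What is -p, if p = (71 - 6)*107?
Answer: -6955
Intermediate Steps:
p = 6955 (p = 65*107 = 6955)
-p = -1*6955 = -6955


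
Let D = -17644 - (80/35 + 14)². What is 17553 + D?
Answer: -17455/49 ≈ -356.22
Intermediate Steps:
D = -877552/49 (D = -17644 - (80*(1/35) + 14)² = -17644 - (16/7 + 14)² = -17644 - (114/7)² = -17644 - 1*12996/49 = -17644 - 12996/49 = -877552/49 ≈ -17909.)
17553 + D = 17553 - 877552/49 = -17455/49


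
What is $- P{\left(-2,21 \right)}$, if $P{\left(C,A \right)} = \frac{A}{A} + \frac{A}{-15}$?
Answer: $\frac{2}{5} \approx 0.4$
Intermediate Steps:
$P{\left(C,A \right)} = 1 - \frac{A}{15}$ ($P{\left(C,A \right)} = 1 + A \left(- \frac{1}{15}\right) = 1 - \frac{A}{15}$)
$- P{\left(-2,21 \right)} = - (1 - \frac{7}{5}) = \left(-1\right) \left(- \frac{2}{5}\right) = \frac{2}{5}$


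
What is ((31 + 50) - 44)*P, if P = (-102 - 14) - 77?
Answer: -7141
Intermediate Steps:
P = -193 (P = -116 - 77 = -193)
((31 + 50) - 44)*P = ((31 + 50) - 44)*(-193) = (81 - 44)*(-193) = 37*(-193) = -7141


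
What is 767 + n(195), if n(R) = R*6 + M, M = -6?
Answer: 1931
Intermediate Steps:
n(R) = -6 + 6*R (n(R) = R*6 - 6 = 6*R - 6 = -6 + 6*R)
767 + n(195) = 767 + (-6 + 6*195) = 767 + (-6 + 1170) = 767 + 1164 = 1931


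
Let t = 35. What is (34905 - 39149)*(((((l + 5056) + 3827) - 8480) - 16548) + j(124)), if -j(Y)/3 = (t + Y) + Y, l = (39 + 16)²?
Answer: 59284436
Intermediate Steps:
l = 3025 (l = 55² = 3025)
j(Y) = -105 - 6*Y (j(Y) = -3*((35 + Y) + Y) = -3*(35 + 2*Y) = -105 - 6*Y)
(34905 - 39149)*(((((l + 5056) + 3827) - 8480) - 16548) + j(124)) = (34905 - 39149)*(((((3025 + 5056) + 3827) - 8480) - 16548) + (-105 - 6*124)) = -4244*((((8081 + 3827) - 8480) - 16548) + (-105 - 744)) = -4244*(((11908 - 8480) - 16548) - 849) = -4244*((3428 - 16548) - 849) = -4244*(-13120 - 849) = -4244*(-13969) = 59284436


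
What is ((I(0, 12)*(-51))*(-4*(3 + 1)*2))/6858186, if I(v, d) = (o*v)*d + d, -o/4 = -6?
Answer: 3264/1143031 ≈ 0.0028556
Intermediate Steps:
o = 24 (o = -4*(-6) = 24)
I(v, d) = d + 24*d*v (I(v, d) = (24*v)*d + d = 24*d*v + d = d + 24*d*v)
((I(0, 12)*(-51))*(-4*(3 + 1)*2))/6858186 = (((12*(1 + 24*0))*(-51))*(-4*(3 + 1)*2))/6858186 = (((12*(1 + 0))*(-51))*(-4*4*2))*(1/6858186) = (((12*1)*(-51))*(-16*2))*(1/6858186) = ((12*(-51))*(-32))*(1/6858186) = -612*(-32)*(1/6858186) = 19584*(1/6858186) = 3264/1143031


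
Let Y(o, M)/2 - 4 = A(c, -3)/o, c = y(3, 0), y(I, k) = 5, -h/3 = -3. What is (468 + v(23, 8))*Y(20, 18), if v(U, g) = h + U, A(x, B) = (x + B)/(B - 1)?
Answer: 3975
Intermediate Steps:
h = 9 (h = -3*(-3) = 9)
c = 5
A(x, B) = (B + x)/(-1 + B)
Y(o, M) = 8 - 1/o (Y(o, M) = 8 + 2*(((-3 + 5)/(-1 - 3))/o) = 8 + 2*((2/(-4))/o) = 8 + 2*((-¼*2)/o) = 8 + 2*(-1/(2*o)) = 8 - 1/o)
v(U, g) = 9 + U
(468 + v(23, 8))*Y(20, 18) = (468 + (9 + 23))*(8 - 1/20) = (468 + 32)*(8 - 1*1/20) = 500*(8 - 1/20) = 500*(159/20) = 3975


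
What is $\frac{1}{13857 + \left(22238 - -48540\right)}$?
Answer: $\frac{1}{84635} \approx 1.1815 \cdot 10^{-5}$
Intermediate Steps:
$\frac{1}{13857 + \left(22238 - -48540\right)} = \frac{1}{13857 + \left(22238 + 48540\right)} = \frac{1}{13857 + 70778} = \frac{1}{84635}$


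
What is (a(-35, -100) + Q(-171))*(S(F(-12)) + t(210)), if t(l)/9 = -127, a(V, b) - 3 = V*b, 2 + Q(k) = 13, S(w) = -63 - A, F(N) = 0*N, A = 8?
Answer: -4265996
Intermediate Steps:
F(N) = 0
S(w) = -71 (S(w) = -63 - 1*8 = -63 - 8 = -71)
Q(k) = 11 (Q(k) = -2 + 13 = 11)
a(V, b) = 3 + V*b
t(l) = -1143 (t(l) = 9*(-127) = -1143)
(a(-35, -100) + Q(-171))*(S(F(-12)) + t(210)) = ((3 - 35*(-100)) + 11)*(-71 - 1143) = ((3 + 3500) + 11)*(-1214) = (3503 + 11)*(-1214) = 3514*(-1214) = -4265996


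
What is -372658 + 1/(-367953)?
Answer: -137120629075/367953 ≈ -3.7266e+5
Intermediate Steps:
-372658 + 1/(-367953) = -372658 - 1/367953 = -137120629075/367953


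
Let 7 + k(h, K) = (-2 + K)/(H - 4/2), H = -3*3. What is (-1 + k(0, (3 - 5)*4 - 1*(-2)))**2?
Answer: 6400/121 ≈ 52.893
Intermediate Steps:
H = -9
k(h, K) = -75/11 - K/11 (k(h, K) = -7 + (-2 + K)/(-9 - 4/2) = -7 + (-2 + K)/(-9 - 4*1/2) = -7 + (-2 + K)/(-9 - 2) = -7 + (-2 + K)/(-11) = -7 + (-2 + K)*(-1/11) = -7 + (2/11 - K/11) = -75/11 - K/11)
(-1 + k(0, (3 - 5)*4 - 1*(-2)))**2 = (-1 + (-75/11 - ((3 - 5)*4 - 1*(-2))/11))**2 = (-1 + (-75/11 - (-2*4 + 2)/11))**2 = (-1 + (-75/11 - (-8 + 2)/11))**2 = (-1 + (-75/11 - 1/11*(-6)))**2 = (-1 + (-75/11 + 6/11))**2 = (-1 - 69/11)**2 = (-80/11)**2 = 6400/121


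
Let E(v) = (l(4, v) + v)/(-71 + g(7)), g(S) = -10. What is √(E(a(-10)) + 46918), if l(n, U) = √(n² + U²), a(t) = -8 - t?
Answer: √(3800356 - 2*√5)/9 ≈ 216.61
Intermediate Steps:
l(n, U) = √(U² + n²)
E(v) = -v/81 - √(16 + v²)/81 (E(v) = (√(v² + 4²) + v)/(-71 - 10) = (√(v² + 16) + v)/(-81) = (√(16 + v²) + v)*(-1/81) = (v + √(16 + v²))*(-1/81) = -v/81 - √(16 + v²)/81)
√(E(a(-10)) + 46918) = √((-(-8 - 1*(-10))/81 - √(16 + (-8 - 1*(-10))²)/81) + 46918) = √((-(-8 + 10)/81 - √(16 + (-8 + 10)²)/81) + 46918) = √((-1/81*2 - √(16 + 2²)/81) + 46918) = √((-2/81 - √(16 + 4)/81) + 46918) = √((-2/81 - 2*√5/81) + 46918) = √(3800356/81 - 2*√5/81)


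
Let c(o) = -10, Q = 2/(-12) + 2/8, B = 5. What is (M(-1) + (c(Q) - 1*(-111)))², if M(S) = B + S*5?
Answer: 10201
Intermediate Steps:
Q = 1/12 (Q = 2*(-1/12) + 2*(⅛) = -⅙ + ¼ = 1/12 ≈ 0.083333)
M(S) = 5 + 5*S (M(S) = 5 + S*5 = 5 + 5*S)
(M(-1) + (c(Q) - 1*(-111)))² = ((5 + 5*(-1)) + (-10 - 1*(-111)))² = ((5 - 5) + (-10 + 111))² = (0 + 101)² = 101² = 10201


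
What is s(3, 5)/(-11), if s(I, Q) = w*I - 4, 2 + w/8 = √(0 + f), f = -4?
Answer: 52/11 - 48*I/11 ≈ 4.7273 - 4.3636*I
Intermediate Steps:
w = -16 + 16*I (w = -16 + 8*√(0 - 4) = -16 + 8*√(-4) = -16 + 8*(2*I) = -16 + 16*I ≈ -16.0 + 16.0*I)
s(I, Q) = -4 + I*(-16 + 16*I) (s(I, Q) = (-16 + 16*I)*I - 4 = I*(-16 + 16*I) - 4 = -4 + I*(-16 + 16*I))
s(3, 5)/(-11) = (-4 + 16*3*(-1 + I))/(-11) = -(-4 + (-48 + 48*I))/11 = -(-52 + 48*I)/11 = 52/11 - 48*I/11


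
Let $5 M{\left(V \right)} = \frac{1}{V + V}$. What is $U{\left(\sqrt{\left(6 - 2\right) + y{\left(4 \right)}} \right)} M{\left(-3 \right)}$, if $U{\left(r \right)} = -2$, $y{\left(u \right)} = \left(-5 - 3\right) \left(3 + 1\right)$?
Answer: $\frac{1}{15} \approx 0.066667$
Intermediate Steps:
$y{\left(u \right)} = -32$ ($y{\left(u \right)} = \left(-8\right) 4 = -32$)
$M{\left(V \right)} = \frac{1}{10 V}$ ($M{\left(V \right)} = \frac{1}{5 \left(V + V\right)} = \frac{1}{5 \cdot 2 V} = \frac{\frac{1}{2} \frac{1}{V}}{5} = \frac{1}{10 V}$)
$U{\left(\sqrt{\left(6 - 2\right) + y{\left(4 \right)}} \right)} M{\left(-3 \right)} = - 2 \frac{1}{10 \left(-3\right)} = - 2 \cdot \frac{1}{10} \left(- \frac{1}{3}\right) = \left(-2\right) \left(- \frac{1}{30}\right) = \frac{1}{15}$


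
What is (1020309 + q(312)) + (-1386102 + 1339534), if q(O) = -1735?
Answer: 972006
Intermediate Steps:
(1020309 + q(312)) + (-1386102 + 1339534) = (1020309 - 1735) + (-1386102 + 1339534) = 1018574 - 46568 = 972006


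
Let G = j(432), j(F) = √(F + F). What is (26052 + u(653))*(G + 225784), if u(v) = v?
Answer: 6029561720 + 320460*√6 ≈ 6.0303e+9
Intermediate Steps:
j(F) = √2*√F (j(F) = √(2*F) = √2*√F)
G = 12*√6 (G = √2*√432 = √2*(12*√3) = 12*√6 ≈ 29.394)
(26052 + u(653))*(G + 225784) = (26052 + 653)*(12*√6 + 225784) = 26705*(225784 + 12*√6) = 6029561720 + 320460*√6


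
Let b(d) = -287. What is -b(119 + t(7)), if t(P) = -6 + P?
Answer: 287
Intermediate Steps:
-b(119 + t(7)) = -1*(-287) = 287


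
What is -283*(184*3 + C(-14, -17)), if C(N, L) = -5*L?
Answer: -180271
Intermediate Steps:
-283*(184*3 + C(-14, -17)) = -283*(184*3 - 5*(-17)) = -283*(552 + 85) = -283*637 = -180271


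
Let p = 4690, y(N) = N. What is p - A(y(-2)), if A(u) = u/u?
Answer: 4689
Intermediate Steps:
A(u) = 1
p - A(y(-2)) = 4690 - 1*1 = 4690 - 1 = 4689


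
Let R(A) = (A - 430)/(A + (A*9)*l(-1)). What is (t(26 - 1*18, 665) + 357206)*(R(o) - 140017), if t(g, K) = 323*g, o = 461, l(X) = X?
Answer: -92894670673665/1844 ≈ -5.0377e+10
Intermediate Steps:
R(A) = -(-430 + A)/(8*A) (R(A) = (A - 430)/(A + (A*9)*(-1)) = (-430 + A)/(A + (9*A)*(-1)) = (-430 + A)/(A - 9*A) = (-430 + A)/((-8*A)) = (-430 + A)*(-1/(8*A)) = -(-430 + A)/(8*A))
(t(26 - 1*18, 665) + 357206)*(R(o) - 140017) = (323*(26 - 1*18) + 357206)*((1/8)*(430 - 1*461)/461 - 140017) = (323*(26 - 18) + 357206)*((1/8)*(1/461)*(430 - 461) - 140017) = (323*8 + 357206)*((1/8)*(1/461)*(-31) - 140017) = (2584 + 357206)*(-31/3688 - 140017) = 359790*(-516382727/3688) = -92894670673665/1844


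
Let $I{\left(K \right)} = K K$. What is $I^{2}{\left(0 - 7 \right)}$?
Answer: $2401$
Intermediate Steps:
$I{\left(K \right)} = K^{2}$
$I^{2}{\left(0 - 7 \right)} = \left(\left(0 - 7\right)^{2}\right)^{2} = \left(\left(-7\right)^{2}\right)^{2} = 49^{2} = 2401$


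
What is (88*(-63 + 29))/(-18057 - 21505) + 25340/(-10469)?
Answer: -485588916/207087289 ≈ -2.3449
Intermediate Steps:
(88*(-63 + 29))/(-18057 - 21505) + 25340/(-10469) = (88*(-34))/(-39562) + 25340*(-1/10469) = -2992*(-1/39562) - 25340/10469 = 1496/19781 - 25340/10469 = -485588916/207087289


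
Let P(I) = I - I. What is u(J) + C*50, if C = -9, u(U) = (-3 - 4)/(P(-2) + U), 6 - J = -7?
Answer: -5857/13 ≈ -450.54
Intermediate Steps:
J = 13 (J = 6 - 1*(-7) = 6 + 7 = 13)
P(I) = 0
u(U) = -7/U (u(U) = (-3 - 4)/(0 + U) = -7/U)
u(J) + C*50 = -7/13 - 9*50 = -7*1/13 - 450 = -7/13 - 450 = -5857/13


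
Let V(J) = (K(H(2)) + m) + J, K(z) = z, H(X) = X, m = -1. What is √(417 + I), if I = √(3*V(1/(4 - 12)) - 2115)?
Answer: √(1668 + I*√33798)/2 ≈ 20.451 + 1.1236*I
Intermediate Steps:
V(J) = 1 + J (V(J) = (2 - 1) + J = 1 + J)
I = I*√33798/4 (I = √(3*(1 + 1/(4 - 12)) - 2115) = √(3*(1 + 1/(-8)) - 2115) = √(3*(1 - ⅛) - 2115) = √(3*(7/8) - 2115) = √(21/8 - 2115) = √(-16899/8) = I*√33798/4 ≈ 45.961*I)
√(417 + I) = √(417 + I*√33798/4)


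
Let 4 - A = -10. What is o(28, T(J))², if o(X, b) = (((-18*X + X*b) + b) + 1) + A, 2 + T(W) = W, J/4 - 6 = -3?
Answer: 39601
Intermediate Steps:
J = 12 (J = 24 + 4*(-3) = 24 - 12 = 12)
A = 14 (A = 4 - 1*(-10) = 4 + 10 = 14)
T(W) = -2 + W
o(X, b) = 15 + b - 18*X + X*b (o(X, b) = (((-18*X + X*b) + b) + 1) + 14 = ((b - 18*X + X*b) + 1) + 14 = (1 + b - 18*X + X*b) + 14 = 15 + b - 18*X + X*b)
o(28, T(J))² = (15 + (-2 + 12) - 18*28 + 28*(-2 + 12))² = (15 + 10 - 504 + 28*10)² = (15 + 10 - 504 + 280)² = (-199)² = 39601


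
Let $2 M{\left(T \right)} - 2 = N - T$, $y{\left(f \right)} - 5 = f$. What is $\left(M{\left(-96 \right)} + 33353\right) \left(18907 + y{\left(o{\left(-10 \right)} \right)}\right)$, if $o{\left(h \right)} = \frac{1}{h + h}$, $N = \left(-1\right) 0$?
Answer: $\frac{6316969539}{10} \approx 6.317 \cdot 10^{8}$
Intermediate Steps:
$N = 0$
$o{\left(h \right)} = \frac{1}{2 h}$
$y{\left(f \right)} = 5 + f$
$M{\left(T \right)} = 1 - \frac{T}{2}$ ($M{\left(T \right)} = 1 + \frac{0 - T}{2} = 1 + \frac{\left(-1\right) T}{2} = 1 - \frac{T}{2}$)
$\left(M{\left(-96 \right)} + 33353\right) \left(18907 + y{\left(o{\left(-10 \right)} \right)}\right) = \left(\left(1 - -48\right) + 33353\right) \left(18907 + \left(5 + \frac{1}{2 \left(-10\right)}\right)\right) = \left(\left(1 + 48\right) + 33353\right) \left(18907 + \left(5 + \frac{1}{2} \left(- \frac{1}{10}\right)\right)\right) = \left(49 + 33353\right) \left(18907 + \left(5 - \frac{1}{20}\right)\right) = 33402 \left(18907 + \frac{99}{20}\right) = 33402 \cdot \frac{378239}{20} = \frac{6316969539}{10}$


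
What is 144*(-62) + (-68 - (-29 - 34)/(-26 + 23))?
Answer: -9017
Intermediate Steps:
144*(-62) + (-68 - (-29 - 34)/(-26 + 23)) = -8928 + (-68 - (-63)/(-3)) = -8928 + (-68 - (-63)*(-1)/3) = -8928 + (-68 - 1*21) = -8928 + (-68 - 21) = -8928 - 89 = -9017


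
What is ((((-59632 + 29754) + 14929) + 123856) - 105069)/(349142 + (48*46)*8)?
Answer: 1919/183403 ≈ 0.010463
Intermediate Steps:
((((-59632 + 29754) + 14929) + 123856) - 105069)/(349142 + (48*46)*8) = (((-29878 + 14929) + 123856) - 105069)/(349142 + 2208*8) = ((-14949 + 123856) - 105069)/(349142 + 17664) = (108907 - 105069)/366806 = 3838*(1/366806) = 1919/183403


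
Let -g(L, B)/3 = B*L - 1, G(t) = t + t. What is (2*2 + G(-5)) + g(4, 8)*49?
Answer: -4563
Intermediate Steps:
G(t) = 2*t
g(L, B) = 3 - 3*B*L (g(L, B) = -3*(B*L - 1) = -3*(-1 + B*L) = 3 - 3*B*L)
(2*2 + G(-5)) + g(4, 8)*49 = (2*2 + 2*(-5)) + (3 - 3*8*4)*49 = (4 - 10) + (3 - 96)*49 = -6 - 93*49 = -6 - 4557 = -4563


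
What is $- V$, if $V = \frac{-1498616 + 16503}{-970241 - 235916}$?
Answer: $- \frac{1482113}{1206157} \approx -1.2288$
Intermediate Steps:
$V = \frac{1482113}{1206157}$ ($V = - \frac{1482113}{-1206157} = \left(-1482113\right) \left(- \frac{1}{1206157}\right) = \frac{1482113}{1206157} \approx 1.2288$)
$- V = \left(-1\right) \frac{1482113}{1206157} = - \frac{1482113}{1206157}$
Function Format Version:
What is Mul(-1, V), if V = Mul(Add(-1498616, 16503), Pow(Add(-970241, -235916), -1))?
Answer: Rational(-1482113, 1206157) ≈ -1.2288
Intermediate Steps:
V = Rational(1482113, 1206157) (V = Mul(-1482113, Pow(-1206157, -1)) = Mul(-1482113, Rational(-1, 1206157)) = Rational(1482113, 1206157) ≈ 1.2288)
Mul(-1, V) = Mul(-1, Rational(1482113, 1206157)) = Rational(-1482113, 1206157)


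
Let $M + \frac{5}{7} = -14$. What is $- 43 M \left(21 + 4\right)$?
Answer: $\frac{110725}{7} \approx 15818.0$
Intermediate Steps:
$M = - \frac{103}{7}$ ($M = - \frac{5}{7} - 14 = - \frac{103}{7} \approx -14.714$)
$- 43 M \left(21 + 4\right) = \left(-43\right) \left(- \frac{103}{7}\right) \left(21 + 4\right) = \frac{4429}{7} \cdot 25 = \frac{110725}{7}$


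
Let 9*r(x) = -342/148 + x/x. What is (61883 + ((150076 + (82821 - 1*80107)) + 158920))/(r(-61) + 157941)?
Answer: 248812938/105188609 ≈ 2.3654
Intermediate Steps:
r(x) = -97/666 (r(x) = (-342/148 + x/x)/9 = (-342*1/148 + 1)/9 = (-171/74 + 1)/9 = (⅑)*(-97/74) = -97/666)
(61883 + ((150076 + (82821 - 1*80107)) + 158920))/(r(-61) + 157941) = (61883 + ((150076 + (82821 - 1*80107)) + 158920))/(-97/666 + 157941) = (61883 + ((150076 + (82821 - 80107)) + 158920))/(105188609/666) = (61883 + ((150076 + 2714) + 158920))*(666/105188609) = (61883 + (152790 + 158920))*(666/105188609) = (61883 + 311710)*(666/105188609) = 373593*(666/105188609) = 248812938/105188609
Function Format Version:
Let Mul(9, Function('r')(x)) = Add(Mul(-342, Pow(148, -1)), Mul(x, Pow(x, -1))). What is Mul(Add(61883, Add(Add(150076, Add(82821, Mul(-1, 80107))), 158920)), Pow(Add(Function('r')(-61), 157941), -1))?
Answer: Rational(248812938, 105188609) ≈ 2.3654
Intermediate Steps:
Function('r')(x) = Rational(-97, 666) (Function('r')(x) = Mul(Rational(1, 9), Add(Mul(-342, Pow(148, -1)), Mul(x, Pow(x, -1)))) = Mul(Rational(1, 9), Add(Mul(-342, Rational(1, 148)), 1)) = Mul(Rational(1, 9), Add(Rational(-171, 74), 1)) = Mul(Rational(1, 9), Rational(-97, 74)) = Rational(-97, 666))
Mul(Add(61883, Add(Add(150076, Add(82821, Mul(-1, 80107))), 158920)), Pow(Add(Function('r')(-61), 157941), -1)) = Mul(Add(61883, Add(Add(150076, Add(82821, Mul(-1, 80107))), 158920)), Pow(Add(Rational(-97, 666), 157941), -1)) = Mul(Add(61883, Add(Add(150076, Add(82821, -80107)), 158920)), Pow(Rational(105188609, 666), -1)) = Mul(Add(61883, Add(Add(150076, 2714), 158920)), Rational(666, 105188609)) = Mul(Add(61883, Add(152790, 158920)), Rational(666, 105188609)) = Mul(Add(61883, 311710), Rational(666, 105188609)) = Mul(373593, Rational(666, 105188609)) = Rational(248812938, 105188609)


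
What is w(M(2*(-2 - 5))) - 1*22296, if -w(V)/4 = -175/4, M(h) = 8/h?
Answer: -22121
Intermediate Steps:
w(V) = 175 (w(V) = -(-700)/4 = -4*(-175/4) = 175)
w(M(2*(-2 - 5))) - 1*22296 = 175 - 1*22296 = 175 - 22296 = -22121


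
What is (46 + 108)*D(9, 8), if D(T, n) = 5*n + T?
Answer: 7546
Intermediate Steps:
D(T, n) = T + 5*n
(46 + 108)*D(9, 8) = (46 + 108)*(9 + 5*8) = 154*(9 + 40) = 154*49 = 7546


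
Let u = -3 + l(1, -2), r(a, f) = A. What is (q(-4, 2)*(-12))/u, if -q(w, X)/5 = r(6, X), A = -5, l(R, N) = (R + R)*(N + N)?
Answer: 300/11 ≈ 27.273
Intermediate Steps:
l(R, N) = 4*N*R (l(R, N) = (2*R)*(2*N) = 4*N*R)
r(a, f) = -5
q(w, X) = 25 (q(w, X) = -5*(-5) = 25)
u = -11 (u = -3 + 4*(-2)*1 = -3 - 8 = -11)
(q(-4, 2)*(-12))/u = (25*(-12))/(-11) = -300*(-1/11) = 300/11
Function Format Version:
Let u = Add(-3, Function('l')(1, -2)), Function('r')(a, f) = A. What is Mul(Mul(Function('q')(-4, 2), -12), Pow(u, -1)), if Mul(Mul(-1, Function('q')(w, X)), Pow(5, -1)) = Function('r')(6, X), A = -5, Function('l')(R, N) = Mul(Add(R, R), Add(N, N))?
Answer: Rational(300, 11) ≈ 27.273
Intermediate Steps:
Function('l')(R, N) = Mul(4, N, R) (Function('l')(R, N) = Mul(Mul(2, R), Mul(2, N)) = Mul(4, N, R))
Function('r')(a, f) = -5
Function('q')(w, X) = 25 (Function('q')(w, X) = Mul(-5, -5) = 25)
u = -11 (u = Add(-3, Mul(4, -2, 1)) = Add(-3, -8) = -11)
Mul(Mul(Function('q')(-4, 2), -12), Pow(u, -1)) = Mul(Mul(25, -12), Pow(-11, -1)) = Mul(-300, Rational(-1, 11)) = Rational(300, 11)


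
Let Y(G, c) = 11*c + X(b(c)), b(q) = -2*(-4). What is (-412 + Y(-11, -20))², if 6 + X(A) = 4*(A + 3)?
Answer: 352836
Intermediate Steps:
b(q) = 8
X(A) = 6 + 4*A (X(A) = -6 + 4*(A + 3) = -6 + 4*(3 + A) = -6 + (12 + 4*A) = 6 + 4*A)
Y(G, c) = 38 + 11*c (Y(G, c) = 11*c + (6 + 4*8) = 11*c + (6 + 32) = 11*c + 38 = 38 + 11*c)
(-412 + Y(-11, -20))² = (-412 + (38 + 11*(-20)))² = (-412 + (38 - 220))² = (-412 - 182)² = (-594)² = 352836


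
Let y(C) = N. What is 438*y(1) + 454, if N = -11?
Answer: -4364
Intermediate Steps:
y(C) = -11
438*y(1) + 454 = 438*(-11) + 454 = -4818 + 454 = -4364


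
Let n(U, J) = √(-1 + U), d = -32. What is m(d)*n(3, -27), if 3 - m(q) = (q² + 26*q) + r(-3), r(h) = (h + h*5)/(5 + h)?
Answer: -180*√2 ≈ -254.56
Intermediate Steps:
r(h) = 6*h/(5 + h) (r(h) = (h + 5*h)/(5 + h) = (6*h)/(5 + h) = 6*h/(5 + h))
m(q) = 12 - q² - 26*q (m(q) = 3 - ((q² + 26*q) + 6*(-3)/(5 - 3)) = 3 - ((q² + 26*q) + 6*(-3)/2) = 3 - ((q² + 26*q) + 6*(-3)*(½)) = 3 - ((q² + 26*q) - 9) = 3 - (-9 + q² + 26*q) = 3 + (9 - q² - 26*q) = 12 - q² - 26*q)
m(d)*n(3, -27) = (12 - 1*(-32)² - 26*(-32))*√(-1 + 3) = (12 - 1*1024 + 832)*√2 = (12 - 1024 + 832)*√2 = -180*√2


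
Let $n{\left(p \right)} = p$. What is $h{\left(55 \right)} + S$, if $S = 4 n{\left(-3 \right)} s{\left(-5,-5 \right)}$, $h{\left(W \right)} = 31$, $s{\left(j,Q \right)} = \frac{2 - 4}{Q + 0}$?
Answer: $\frac{131}{5} \approx 26.2$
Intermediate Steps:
$s{\left(j,Q \right)} = - \frac{2}{Q}$
$S = - \frac{24}{5}$ ($S = 4 \left(-3\right) \left(- \frac{2}{-5}\right) = - 12 \left(\left(-2\right) \left(- \frac{1}{5}\right)\right) = \left(-12\right) \frac{2}{5} = - \frac{24}{5} \approx -4.8$)
$h{\left(55 \right)} + S = 31 - \frac{24}{5} = \frac{131}{5}$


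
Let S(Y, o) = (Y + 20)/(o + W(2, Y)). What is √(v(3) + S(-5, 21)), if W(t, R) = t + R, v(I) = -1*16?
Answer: I*√546/6 ≈ 3.8944*I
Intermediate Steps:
v(I) = -16
W(t, R) = R + t
S(Y, o) = (20 + Y)/(2 + Y + o) (S(Y, o) = (Y + 20)/(o + (Y + 2)) = (20 + Y)/(o + (2 + Y)) = (20 + Y)/(2 + Y + o))
√(v(3) + S(-5, 21)) = √(-16 + (20 - 5)/(2 - 5 + 21)) = √(-16 + 15/18) = √(-16 + (1/18)*15) = √(-16 + ⅚) = √(-91/6) = I*√546/6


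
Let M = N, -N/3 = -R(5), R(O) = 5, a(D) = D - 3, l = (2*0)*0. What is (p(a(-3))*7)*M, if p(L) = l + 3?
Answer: 315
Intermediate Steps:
l = 0 (l = 0*0 = 0)
a(D) = -3 + D
N = 15 (N = -(-3)*5 = -3*(-5) = 15)
p(L) = 3 (p(L) = 0 + 3 = 3)
M = 15
(p(a(-3))*7)*M = (3*7)*15 = 21*15 = 315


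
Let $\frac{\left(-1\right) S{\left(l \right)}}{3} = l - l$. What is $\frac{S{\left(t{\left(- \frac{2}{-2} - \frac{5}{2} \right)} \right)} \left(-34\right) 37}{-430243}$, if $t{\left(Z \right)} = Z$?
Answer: $0$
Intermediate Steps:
$S{\left(l \right)} = 0$ ($S{\left(l \right)} = - 3 \left(l - l\right) = \left(-3\right) 0 = 0$)
$\frac{S{\left(t{\left(- \frac{2}{-2} - \frac{5}{2} \right)} \right)} \left(-34\right) 37}{-430243} = \frac{0 \left(-34\right) 37}{-430243} = 0 \cdot 37 \left(- \frac{1}{430243}\right) = 0 \left(- \frac{1}{430243}\right) = 0$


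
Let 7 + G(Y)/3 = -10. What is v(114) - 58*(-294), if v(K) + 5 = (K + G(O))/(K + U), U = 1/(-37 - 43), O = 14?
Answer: 155456633/9119 ≈ 17048.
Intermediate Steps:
G(Y) = -51 (G(Y) = -21 + 3*(-10) = -21 - 30 = -51)
U = -1/80 (U = 1/(-80) = -1/80 ≈ -0.012500)
v(K) = -5 + (-51 + K)/(-1/80 + K) (v(K) = -5 + (K - 51)/(K - 1/80) = -5 + (-51 + K)/(-1/80 + K))
v(114) - 58*(-294) = 5*(-815 - 64*114)/(-1 + 80*114) - 58*(-294) = 5*(-815 - 7296)/(-1 + 9120) - 1*(-17052) = 5*(-8111)/9119 + 17052 = 5*(1/9119)*(-8111) + 17052 = -40555/9119 + 17052 = 155456633/9119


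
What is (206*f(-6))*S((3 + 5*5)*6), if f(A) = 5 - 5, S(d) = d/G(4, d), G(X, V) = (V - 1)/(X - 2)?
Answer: 0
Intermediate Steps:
G(X, V) = (-1 + V)/(-2 + X)
S(d) = d/(-1/2 + d/2) (S(d) = d/(((-1 + d)/(-2 + 4))) = d/(((-1 + d)/2)) = d/(-1/2 + d/2))
f(A) = 0
(206*f(-6))*S((3 + 5*5)*6) = (206*0)*(2*((3 + 5*5)*6)/(-1 + (3 + 5*5)*6)) = 0*(2*((3 + 25)*6)/(-1 + (3 + 25)*6)) = 0*(2*(28*6)/(-1 + 28*6)) = 0*(2*168/(-1 + 168)) = 0*(2*168/167) = 0*(2*168*(1/167)) = 0*(336/167) = 0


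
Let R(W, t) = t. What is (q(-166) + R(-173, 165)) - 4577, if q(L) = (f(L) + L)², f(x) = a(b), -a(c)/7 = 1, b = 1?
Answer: 25517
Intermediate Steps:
a(c) = -7 (a(c) = -7*1 = -7)
f(x) = -7
q(L) = (-7 + L)²
(q(-166) + R(-173, 165)) - 4577 = ((-7 - 166)² + 165) - 4577 = ((-173)² + 165) - 4577 = (29929 + 165) - 4577 = 30094 - 4577 = 25517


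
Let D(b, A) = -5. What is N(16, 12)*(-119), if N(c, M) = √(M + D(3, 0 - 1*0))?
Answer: -119*√7 ≈ -314.84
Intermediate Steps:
N(c, M) = √(-5 + M) (N(c, M) = √(M - 5) = √(-5 + M))
N(16, 12)*(-119) = √(-5 + 12)*(-119) = √7*(-119) = -119*√7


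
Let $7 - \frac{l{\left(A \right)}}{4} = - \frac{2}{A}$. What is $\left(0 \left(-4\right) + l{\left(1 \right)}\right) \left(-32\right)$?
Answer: $-1152$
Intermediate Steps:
$l{\left(A \right)} = 28 + \frac{8}{A}$ ($l{\left(A \right)} = 28 - 4 \left(- \frac{2}{A}\right) = 28 + \frac{8}{A}$)
$\left(0 \left(-4\right) + l{\left(1 \right)}\right) \left(-32\right) = \left(0 \left(-4\right) + \left(28 + \frac{8}{1}\right)\right) \left(-32\right) = \left(0 + \left(28 + 8 \cdot 1\right)\right) \left(-32\right) = \left(0 + \left(28 + 8\right)\right) \left(-32\right) = \left(0 + 36\right) \left(-32\right) = 36 \left(-32\right) = -1152$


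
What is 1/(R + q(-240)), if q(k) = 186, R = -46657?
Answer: -1/46471 ≈ -2.1519e-5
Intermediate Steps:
1/(R + q(-240)) = 1/(-46657 + 186) = 1/(-46471) = -1/46471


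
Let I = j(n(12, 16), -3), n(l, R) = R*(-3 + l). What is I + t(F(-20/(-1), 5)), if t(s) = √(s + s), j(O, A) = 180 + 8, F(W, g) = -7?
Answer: 188 + I*√14 ≈ 188.0 + 3.7417*I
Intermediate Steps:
j(O, A) = 188
I = 188
t(s) = √2*√s (t(s) = √(2*s) = √2*√s)
I + t(F(-20/(-1), 5)) = 188 + √2*√(-7) = 188 + √2*(I*√7) = 188 + I*√14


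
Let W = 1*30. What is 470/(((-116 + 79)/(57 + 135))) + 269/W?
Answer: -2697247/1110 ≈ -2430.0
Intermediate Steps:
W = 30
470/(((-116 + 79)/(57 + 135))) + 269/W = 470/(((-116 + 79)/(57 + 135))) + 269/30 = 470/((-37/192)) + 269*(1/30) = 470/((-37*1/192)) + 269/30 = 470/(-37/192) + 269/30 = 470*(-192/37) + 269/30 = -90240/37 + 269/30 = -2697247/1110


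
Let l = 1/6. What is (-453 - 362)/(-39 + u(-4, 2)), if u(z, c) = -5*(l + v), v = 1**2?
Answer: 4890/269 ≈ 18.178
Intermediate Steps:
l = 1/6 ≈ 0.16667
v = 1
u(z, c) = -35/6 (u(z, c) = -5*(1/6 + 1) = -5*7/6 = -35/6)
(-453 - 362)/(-39 + u(-4, 2)) = (-453 - 362)/(-39 - 35/6) = -815/(-269/6) = -815*(-6/269) = 4890/269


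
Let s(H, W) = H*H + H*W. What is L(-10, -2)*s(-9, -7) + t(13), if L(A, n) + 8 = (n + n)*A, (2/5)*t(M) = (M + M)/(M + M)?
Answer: 9221/2 ≈ 4610.5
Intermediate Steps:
t(M) = 5/2 (t(M) = 5*((M + M)/(M + M))/2 = 5*((2*M)/((2*M)))/2 = 5*((2*M)*(1/(2*M)))/2 = (5/2)*1 = 5/2)
L(A, n) = -8 + 2*A*n (L(A, n) = -8 + (n + n)*A = -8 + (2*n)*A = -8 + 2*A*n)
s(H, W) = H² + H*W
L(-10, -2)*s(-9, -7) + t(13) = (-8 + 2*(-10)*(-2))*(-9*(-9 - 7)) + 5/2 = (-8 + 40)*(-9*(-16)) + 5/2 = 32*144 + 5/2 = 4608 + 5/2 = 9221/2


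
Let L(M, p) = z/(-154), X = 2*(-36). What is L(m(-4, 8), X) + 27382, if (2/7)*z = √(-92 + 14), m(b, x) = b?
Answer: 27382 - I*√78/44 ≈ 27382.0 - 0.20072*I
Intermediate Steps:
X = -72
z = 7*I*√78/2 (z = 7*√(-92 + 14)/2 = 7*√(-78)/2 = 7*(I*√78)/2 = 7*I*√78/2 ≈ 30.911*I)
L(M, p) = -I*√78/44 (L(M, p) = (7*I*√78/2)/(-154) = (7*I*√78/2)*(-1/154) = -I*√78/44)
L(m(-4, 8), X) + 27382 = -I*√78/44 + 27382 = 27382 - I*√78/44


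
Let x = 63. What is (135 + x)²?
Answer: 39204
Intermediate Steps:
(135 + x)² = (135 + 63)² = 198² = 39204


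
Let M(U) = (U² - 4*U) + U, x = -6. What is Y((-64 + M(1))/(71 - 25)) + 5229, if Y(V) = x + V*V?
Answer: 2764056/529 ≈ 5225.1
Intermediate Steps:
M(U) = U² - 3*U
Y(V) = -6 + V² (Y(V) = -6 + V*V = -6 + V²)
Y((-64 + M(1))/(71 - 25)) + 5229 = (-6 + ((-64 + 1*(-3 + 1))/(71 - 25))²) + 5229 = (-6 + ((-64 + 1*(-2))/46)²) + 5229 = (-6 + ((-64 - 2)*(1/46))²) + 5229 = (-6 + (-66*1/46)²) + 5229 = (-6 + (-33/23)²) + 5229 = (-6 + 1089/529) + 5229 = -2085/529 + 5229 = 2764056/529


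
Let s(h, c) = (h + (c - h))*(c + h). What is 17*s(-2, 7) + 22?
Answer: 617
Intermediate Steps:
s(h, c) = c*(c + h)
17*s(-2, 7) + 22 = 17*(7*(7 - 2)) + 22 = 17*(7*5) + 22 = 17*35 + 22 = 595 + 22 = 617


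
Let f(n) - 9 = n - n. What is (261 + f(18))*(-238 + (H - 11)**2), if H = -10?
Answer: 54810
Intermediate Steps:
f(n) = 9 (f(n) = 9 + (n - n) = 9 + 0 = 9)
(261 + f(18))*(-238 + (H - 11)**2) = (261 + 9)*(-238 + (-10 - 11)**2) = 270*(-238 + (-21)**2) = 270*(-238 + 441) = 270*203 = 54810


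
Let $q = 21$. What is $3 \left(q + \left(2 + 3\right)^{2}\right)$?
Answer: $138$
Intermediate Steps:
$3 \left(q + \left(2 + 3\right)^{2}\right) = 3 \left(21 + \left(2 + 3\right)^{2}\right) = 3 \left(21 + 5^{2}\right) = 3 \left(21 + 25\right) = 3 \cdot 46 = 138$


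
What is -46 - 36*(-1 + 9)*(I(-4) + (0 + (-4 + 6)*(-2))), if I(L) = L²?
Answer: -3502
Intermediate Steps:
-46 - 36*(-1 + 9)*(I(-4) + (0 + (-4 + 6)*(-2))) = -46 - 36*(-1 + 9)*((-4)² + (0 + (-4 + 6)*(-2))) = -46 - 288*(16 + (0 + 2*(-2))) = -46 - 288*(16 + (0 - 4)) = -46 - 288*(16 - 4) = -46 - 288*12 = -46 - 36*96 = -46 - 3456 = -3502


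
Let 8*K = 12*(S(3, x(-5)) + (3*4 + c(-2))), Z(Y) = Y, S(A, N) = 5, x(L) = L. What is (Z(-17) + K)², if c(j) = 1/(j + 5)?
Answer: 81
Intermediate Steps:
c(j) = 1/(5 + j)
K = 26 (K = (12*(5 + (3*4 + 1/(5 - 2))))/8 = (12*(5 + (12 + 1/3)))/8 = (12*(5 + (12 + ⅓)))/8 = (12*(5 + 37/3))/8 = (12*(52/3))/8 = (⅛)*208 = 26)
(Z(-17) + K)² = (-17 + 26)² = 9² = 81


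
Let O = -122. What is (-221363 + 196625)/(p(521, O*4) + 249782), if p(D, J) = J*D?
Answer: 1767/319 ≈ 5.5392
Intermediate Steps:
p(D, J) = D*J
(-221363 + 196625)/(p(521, O*4) + 249782) = (-221363 + 196625)/(521*(-122*4) + 249782) = -24738/(521*(-488) + 249782) = -24738/(-254248 + 249782) = -24738/(-4466) = -24738*(-1/4466) = 1767/319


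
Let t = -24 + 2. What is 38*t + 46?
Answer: -790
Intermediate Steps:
t = -22
38*t + 46 = 38*(-22) + 46 = -836 + 46 = -790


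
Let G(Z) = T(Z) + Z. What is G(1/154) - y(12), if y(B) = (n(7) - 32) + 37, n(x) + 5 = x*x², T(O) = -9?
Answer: -54207/154 ≈ -351.99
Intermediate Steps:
G(Z) = -9 + Z
n(x) = -5 + x³ (n(x) = -5 + x*x² = -5 + x³)
y(B) = 343 (y(B) = ((-5 + 7³) - 32) + 37 = ((-5 + 343) - 32) + 37 = (338 - 32) + 37 = 306 + 37 = 343)
G(1/154) - y(12) = (-9 + 1/154) - 1*343 = (-9 + 1/154) - 343 = -1385/154 - 343 = -54207/154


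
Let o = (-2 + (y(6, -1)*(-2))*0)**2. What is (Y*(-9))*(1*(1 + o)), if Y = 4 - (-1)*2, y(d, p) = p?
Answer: -270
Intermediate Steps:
o = 4 (o = (-2 - 1*(-2)*0)**2 = (-2 + 2*0)**2 = (-2 + 0)**2 = (-2)**2 = 4)
Y = 6 (Y = 4 - 1*(-2) = 4 + 2 = 6)
(Y*(-9))*(1*(1 + o)) = (6*(-9))*(1*(1 + 4)) = -54*5 = -270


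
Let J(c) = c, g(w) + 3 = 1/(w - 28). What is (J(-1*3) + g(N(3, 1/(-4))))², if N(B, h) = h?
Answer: 465124/12769 ≈ 36.426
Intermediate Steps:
g(w) = -3 + 1/(-28 + w) (g(w) = -3 + 1/(w - 28) = -3 + 1/(-28 + w))
(J(-1*3) + g(N(3, 1/(-4))))² = (-1*3 + (85 - 3/(-4))/(-28 + 1/(-4)))² = (-3 + (85 - 3*(-1)/4)/(-28 + 1*(-¼)))² = (-3 + (85 - 3*(-¼))/(-28 - ¼))² = (-3 + (85 + ¾)/(-113/4))² = (-3 - 4/113*343/4)² = (-3 - 343/113)² = (-682/113)² = 465124/12769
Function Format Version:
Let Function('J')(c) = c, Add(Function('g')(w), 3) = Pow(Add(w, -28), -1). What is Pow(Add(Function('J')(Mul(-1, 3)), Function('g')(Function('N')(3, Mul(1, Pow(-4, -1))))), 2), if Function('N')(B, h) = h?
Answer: Rational(465124, 12769) ≈ 36.426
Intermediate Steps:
Function('g')(w) = Add(-3, Pow(Add(-28, w), -1)) (Function('g')(w) = Add(-3, Pow(Add(w, -28), -1)) = Add(-3, Pow(Add(-28, w), -1)))
Pow(Add(Function('J')(Mul(-1, 3)), Function('g')(Function('N')(3, Mul(1, Pow(-4, -1))))), 2) = Pow(Add(Mul(-1, 3), Mul(Pow(Add(-28, Mul(1, Pow(-4, -1))), -1), Add(85, Mul(-3, Mul(1, Pow(-4, -1)))))), 2) = Pow(Add(-3, Mul(Pow(Add(-28, Mul(1, Rational(-1, 4))), -1), Add(85, Mul(-3, Mul(1, Rational(-1, 4)))))), 2) = Pow(Add(-3, Mul(Pow(Add(-28, Rational(-1, 4)), -1), Add(85, Mul(-3, Rational(-1, 4))))), 2) = Pow(Add(-3, Mul(Pow(Rational(-113, 4), -1), Add(85, Rational(3, 4)))), 2) = Pow(Add(-3, Mul(Rational(-4, 113), Rational(343, 4))), 2) = Pow(Add(-3, Rational(-343, 113)), 2) = Pow(Rational(-682, 113), 2) = Rational(465124, 12769)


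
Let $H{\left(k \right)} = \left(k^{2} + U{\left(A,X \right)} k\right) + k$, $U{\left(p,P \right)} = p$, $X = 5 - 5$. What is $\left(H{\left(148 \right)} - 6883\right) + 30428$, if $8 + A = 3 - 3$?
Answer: $44413$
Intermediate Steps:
$X = 0$ ($X = 5 - 5 = 0$)
$A = -8$ ($A = -8 + \left(3 - 3\right) = -8 + 0 = -8$)
$H{\left(k \right)} = k^{2} - 7 k$ ($H{\left(k \right)} = \left(k^{2} - 8 k\right) + k = k^{2} - 7 k$)
$\left(H{\left(148 \right)} - 6883\right) + 30428 = \left(148 \left(-7 + 148\right) - 6883\right) + 30428 = \left(148 \cdot 141 - 6883\right) + 30428 = \left(20868 - 6883\right) + 30428 = 13985 + 30428 = 44413$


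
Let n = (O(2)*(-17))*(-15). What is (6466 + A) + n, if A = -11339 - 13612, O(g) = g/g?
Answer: -18230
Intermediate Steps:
O(g) = 1
A = -24951
n = 255 (n = (1*(-17))*(-15) = -17*(-15) = 255)
(6466 + A) + n = (6466 - 24951) + 255 = -18485 + 255 = -18230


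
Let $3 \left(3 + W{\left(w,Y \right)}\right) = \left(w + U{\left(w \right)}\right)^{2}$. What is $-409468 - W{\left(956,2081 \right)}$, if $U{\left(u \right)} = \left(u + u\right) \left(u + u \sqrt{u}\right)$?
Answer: $-1065817185112361 - \frac{13371453976064 \sqrt{239}}{3} \approx -1.1347 \cdot 10^{15}$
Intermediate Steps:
$U{\left(u \right)} = 2 u \left(u + u^{\frac{3}{2}}\right)$
$W{\left(w,Y \right)} = -3 + \frac{\left(w + 2 w^{2} + 2 w^{\frac{5}{2}}\right)^{2}}{3}$ ($W{\left(w,Y \right)} = -3 + \frac{\left(w + \left(2 w^{2} + 2 w^{\frac{5}{2}}\right)\right)^{2}}{3} = -3 + \frac{\left(w + 2 w^{2} + 2 w^{\frac{5}{2}}\right)^{2}}{3}$)
$-409468 - W{\left(956,2081 \right)} = -409468 - \left(-3 + \frac{\left(956 + 2 \cdot 956^{2} + 2 \cdot 956^{\frac{5}{2}}\right)^{2}}{3}\right) = -409468 - \left(-3 + \frac{\left(956 + 2 \cdot 913936 + 2 \cdot 1827872 \sqrt{239}\right)^{2}}{3}\right) = -409468 - \left(-3 + \frac{\left(956 + 1827872 + 3655744 \sqrt{239}\right)^{2}}{3}\right) = -409468 - \left(-3 + \frac{\left(1828828 + 3655744 \sqrt{239}\right)^{2}}{3}\right) = -409468 + \left(3 - \frac{\left(1828828 + 3655744 \sqrt{239}\right)^{2}}{3}\right) = -409465 - \frac{\left(1828828 + 3655744 \sqrt{239}\right)^{2}}{3}$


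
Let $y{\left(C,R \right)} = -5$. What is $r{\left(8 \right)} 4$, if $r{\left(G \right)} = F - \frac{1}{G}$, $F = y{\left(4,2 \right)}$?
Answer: $- \frac{41}{2} \approx -20.5$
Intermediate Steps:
$F = -5$
$r{\left(G \right)} = -5 - \frac{1}{G}$
$r{\left(8 \right)} 4 = \left(-5 - \frac{1}{8}\right) 4 = \left(- \frac{41}{8}\right) 4 = - \frac{41}{2}$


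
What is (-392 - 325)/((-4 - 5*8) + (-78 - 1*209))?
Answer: 717/331 ≈ 2.1662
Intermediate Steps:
(-392 - 325)/((-4 - 5*8) + (-78 - 1*209)) = -717/((-4 - 40) + (-78 - 209)) = -717/(-44 - 287) = -717/(-331) = -717*(-1/331) = 717/331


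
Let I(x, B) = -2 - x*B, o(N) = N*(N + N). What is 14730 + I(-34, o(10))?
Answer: 21528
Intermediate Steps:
o(N) = 2*N**2 (o(N) = N*(2*N) = 2*N**2)
I(x, B) = -2 - B*x
14730 + I(-34, o(10)) = 14730 + (-2 - 1*2*10**2*(-34)) = 14730 + (-2 - 1*2*100*(-34)) = 14730 + (-2 - 1*200*(-34)) = 14730 + (-2 + 6800) = 14730 + 6798 = 21528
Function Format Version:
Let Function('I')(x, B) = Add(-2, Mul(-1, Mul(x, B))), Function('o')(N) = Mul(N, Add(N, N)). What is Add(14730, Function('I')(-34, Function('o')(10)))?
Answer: 21528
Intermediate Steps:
Function('o')(N) = Mul(2, Pow(N, 2)) (Function('o')(N) = Mul(N, Mul(2, N)) = Mul(2, Pow(N, 2)))
Function('I')(x, B) = Add(-2, Mul(-1, B, x)) (Function('I')(x, B) = Add(-2, Mul(-1, Mul(B, x))) = Add(-2, Mul(-1, B, x)))
Add(14730, Function('I')(-34, Function('o')(10))) = Add(14730, Add(-2, Mul(-1, Mul(2, Pow(10, 2)), -34))) = Add(14730, Add(-2, Mul(-1, Mul(2, 100), -34))) = Add(14730, Add(-2, Mul(-1, 200, -34))) = Add(14730, Add(-2, 6800)) = Add(14730, 6798) = 21528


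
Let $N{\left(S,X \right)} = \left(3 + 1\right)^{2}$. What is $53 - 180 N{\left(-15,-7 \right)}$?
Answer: $-2827$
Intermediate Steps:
$N{\left(S,X \right)} = 16$ ($N{\left(S,X \right)} = 4^{2} = 16$)
$53 - 180 N{\left(-15,-7 \right)} = 53 - 2880 = -2827$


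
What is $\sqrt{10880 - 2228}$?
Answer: $2 \sqrt{2163} \approx 93.016$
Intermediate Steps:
$\sqrt{10880 - 2228} = \sqrt{8652} = 2 \sqrt{2163}$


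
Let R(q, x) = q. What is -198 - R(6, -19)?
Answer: -204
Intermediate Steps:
-198 - R(6, -19) = -198 - 1*6 = -198 - 6 = -204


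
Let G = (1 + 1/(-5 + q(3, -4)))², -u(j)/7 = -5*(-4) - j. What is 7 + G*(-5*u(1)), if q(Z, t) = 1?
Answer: 6097/16 ≈ 381.06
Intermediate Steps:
u(j) = -140 + 7*j (u(j) = -7*(-5*(-4) - j) = -7*(20 - j) = -140 + 7*j)
G = 9/16 (G = (1 + 1/(-5 + 1))² = (1 + 1/(-4))² = (1 - ¼)² = (¾)² = 9/16 ≈ 0.56250)
7 + G*(-5*u(1)) = 7 + 9*(-5*(-140 + 7*1))/16 = 7 + 9*(-5*(-140 + 7))/16 = 7 + 9*(-5*(-133))/16 = 7 + (9/16)*665 = 7 + 5985/16 = 6097/16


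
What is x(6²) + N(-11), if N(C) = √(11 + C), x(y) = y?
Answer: 36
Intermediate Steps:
x(6²) + N(-11) = 6² + √(11 - 11) = 36 + √0 = 36 + 0 = 36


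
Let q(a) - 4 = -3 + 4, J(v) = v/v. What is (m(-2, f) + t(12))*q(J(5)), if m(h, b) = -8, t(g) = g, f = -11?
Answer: 20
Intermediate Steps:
J(v) = 1
q(a) = 5 (q(a) = 4 + (-3 + 4) = 4 + 1 = 5)
(m(-2, f) + t(12))*q(J(5)) = (-8 + 12)*5 = 4*5 = 20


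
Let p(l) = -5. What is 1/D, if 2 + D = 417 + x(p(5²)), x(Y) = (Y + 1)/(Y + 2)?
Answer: 3/1249 ≈ 0.0024019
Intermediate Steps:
x(Y) = (1 + Y)/(2 + Y)
D = 1249/3 (D = -2 + (417 + (1 - 5)/(2 - 5)) = -2 + (417 - 4/(-3)) = -2 + (417 - ⅓*(-4)) = -2 + (417 + 4/3) = -2 + 1255/3 = 1249/3 ≈ 416.33)
1/D = 1/(1249/3) = 3/1249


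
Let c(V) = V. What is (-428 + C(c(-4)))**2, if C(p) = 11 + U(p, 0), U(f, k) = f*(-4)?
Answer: 160801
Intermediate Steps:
U(f, k) = -4*f
C(p) = 11 - 4*p
(-428 + C(c(-4)))**2 = (-428 + (11 - 4*(-4)))**2 = (-428 + (11 + 16))**2 = (-428 + 27)**2 = (-401)**2 = 160801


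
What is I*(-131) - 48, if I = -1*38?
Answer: 4930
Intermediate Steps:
I = -38
I*(-131) - 48 = -38*(-131) - 48 = 4978 - 48 = 4930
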